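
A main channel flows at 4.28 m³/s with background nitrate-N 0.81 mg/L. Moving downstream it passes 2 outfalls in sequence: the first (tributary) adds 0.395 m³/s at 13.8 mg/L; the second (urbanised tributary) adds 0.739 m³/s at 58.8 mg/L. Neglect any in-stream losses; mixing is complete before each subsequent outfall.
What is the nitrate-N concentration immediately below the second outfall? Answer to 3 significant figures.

9.67 mg/L

Below outfall 1: Q → 4.675 m³/s, C = (4.280·0.8100 + 0.3950·13.80)/4.675 = 1.908 mg/L.
Below outfall 2: Q → 5.414 m³/s, C = (4.675·1.908 + 0.7390·58.80)/5.414 = 9.673 mg/L.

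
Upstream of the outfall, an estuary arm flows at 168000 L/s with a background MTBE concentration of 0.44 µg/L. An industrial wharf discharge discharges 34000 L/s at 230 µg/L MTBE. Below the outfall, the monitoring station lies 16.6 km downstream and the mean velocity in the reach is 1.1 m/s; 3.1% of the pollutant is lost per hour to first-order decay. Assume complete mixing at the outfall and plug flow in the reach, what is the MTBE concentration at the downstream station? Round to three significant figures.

Conservation of mass: C = (168000·0.4400 + 34000·230.0) / 202000 = 7894000/202000 = 39.08 µg/L.
Travel time t = 16.6·1000 / 1.1 = 15090 s = 4.192 h.
3.1%/h lost → k = −ln(1 − 0.031) = 0.03149 h⁻¹.
Decay over the reach: 39.08·exp(−kt) = 39.08·0.8763 = 34.25 µg/L.

34.2 µg/L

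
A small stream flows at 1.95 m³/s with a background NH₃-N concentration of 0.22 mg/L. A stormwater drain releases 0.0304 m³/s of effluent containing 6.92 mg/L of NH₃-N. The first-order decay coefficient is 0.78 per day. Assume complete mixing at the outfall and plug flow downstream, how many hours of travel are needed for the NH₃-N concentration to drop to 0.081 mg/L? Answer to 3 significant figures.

42.5 h

Mass balance: C = (1.950·0.2200 + 0.03040·6.920) / 1.980 = 0.6394/1.980 = 0.3228 mg/L.
0.3228·exp(−k·t) = 0.081 → t = ln(0.3228/0.081)/k = 153200 s = 42.55 h.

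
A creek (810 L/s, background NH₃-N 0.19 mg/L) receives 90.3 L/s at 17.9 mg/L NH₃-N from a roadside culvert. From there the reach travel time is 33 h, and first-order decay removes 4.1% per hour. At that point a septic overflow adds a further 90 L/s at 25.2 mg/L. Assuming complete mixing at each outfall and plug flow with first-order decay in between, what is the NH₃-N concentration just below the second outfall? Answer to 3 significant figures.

2.74 mg/L

Conservation of mass: C = (810.0·0.1900 + 90.30·17.90) / 900.3 = 1770/900.3 = 1.966 mg/L; combined flow 900.3 L/s.
4.1%/h lost → k = −ln(1 − 0.041) = 0.04186 h⁻¹.
Decay over the reach: 1.966·exp(−kt) = 1.966·0.2512 = 0.4939 mg/L.
Second outfall: C = (900.3·0.4939 + 90.00·25.20)/990.3 = 2.739 mg/L.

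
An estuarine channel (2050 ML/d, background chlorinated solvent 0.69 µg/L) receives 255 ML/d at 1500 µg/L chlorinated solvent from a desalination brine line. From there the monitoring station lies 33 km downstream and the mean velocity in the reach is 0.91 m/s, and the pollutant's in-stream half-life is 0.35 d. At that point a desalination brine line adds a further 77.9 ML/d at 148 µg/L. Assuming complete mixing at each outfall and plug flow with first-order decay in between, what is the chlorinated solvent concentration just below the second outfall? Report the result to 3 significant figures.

75.0 µg/L

After mixing, C = (2050·0.6900 + 255.0·1500) / 2305 = 383900/2305 = 166.6 µg/L; combined flow 2305 ML/d.
Travel time t = 33·1000 / 0.91 = 36260 s = 10.07 h.
Half-life 0.35 d → k = ln 2 / 0.35 = 1.980 d⁻¹.
After decay, C = 166.6 × e^(−kt) = 166.6 × 0.4355 = 72.54 µg/L.
Second outfall: C = (2305·72.54 + 77.90·148.0)/2383 = 75.01 µg/L.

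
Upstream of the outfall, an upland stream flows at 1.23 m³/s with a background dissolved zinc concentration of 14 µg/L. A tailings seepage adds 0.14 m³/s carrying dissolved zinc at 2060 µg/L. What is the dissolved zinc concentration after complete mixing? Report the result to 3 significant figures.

Conservation of mass: C = (1.230·14.00 + 0.1400·2060) / 1.370 = 305.6/1.370 = 223.1 µg/L.

223 µg/L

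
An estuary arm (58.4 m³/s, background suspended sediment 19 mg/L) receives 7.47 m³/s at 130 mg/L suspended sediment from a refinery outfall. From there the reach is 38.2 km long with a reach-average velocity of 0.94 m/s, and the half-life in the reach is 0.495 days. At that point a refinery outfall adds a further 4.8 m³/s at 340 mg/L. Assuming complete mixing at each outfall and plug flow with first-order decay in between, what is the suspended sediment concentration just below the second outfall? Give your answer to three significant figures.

Mixed concentration C = ΣQC/ΣQ = (58.40·19.00 + 7.470·130.0) / 65.87 = 2081/65.87 = 31.59 mg/L; combined flow 65.87 m³/s.
Travel time t = 38.2·1000 / 0.94 = 40640 s = 11.29 h.
Half-life 0.495 d → k = ln 2 / 0.495 = 1.400 d⁻¹.
After decay, C = 31.59 × e^(−kt) = 31.59 × 0.5176 = 16.35 mg/L.
At the second outfall, C = (65.87·16.35 + 4.800·340.0) / (65.87 + 4.800) = 38.33 mg/L.

38.3 mg/L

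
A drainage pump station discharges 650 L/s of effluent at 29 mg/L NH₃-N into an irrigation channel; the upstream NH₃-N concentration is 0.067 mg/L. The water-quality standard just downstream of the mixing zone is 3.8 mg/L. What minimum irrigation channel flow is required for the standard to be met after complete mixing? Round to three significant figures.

4390 L/s

Set C_mix = 3.8: (Q·0.06700 + 650.0·29.00) / (Q + 650.0) = 3.8
→ Q = 650.0·(29.00 − 3.8)/(3.8 − 0.06700) = 4388 L/s.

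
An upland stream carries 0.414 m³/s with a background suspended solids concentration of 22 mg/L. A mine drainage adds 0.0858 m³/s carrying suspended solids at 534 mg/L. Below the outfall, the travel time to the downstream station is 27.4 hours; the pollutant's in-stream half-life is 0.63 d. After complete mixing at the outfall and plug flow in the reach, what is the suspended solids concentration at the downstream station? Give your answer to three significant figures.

Mixed concentration C = ΣQC/ΣQ = (0.4140·22.00 + 0.08580·534.0) / 0.4998 = 54.93/0.4998 = 109.9 mg/L.
Half-life 0.63 d → k = ln 2 / 0.63 = 1.100 d⁻¹.
Decay over the reach: 109.9·exp(−kt) = 109.9·0.2848 = 31.29 mg/L.

31.3 mg/L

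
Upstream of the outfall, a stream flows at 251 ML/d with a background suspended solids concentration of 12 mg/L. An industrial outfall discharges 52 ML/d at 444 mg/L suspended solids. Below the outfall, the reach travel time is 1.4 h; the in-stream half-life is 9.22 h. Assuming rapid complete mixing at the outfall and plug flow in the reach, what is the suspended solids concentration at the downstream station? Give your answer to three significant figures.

Conservation of mass: C = (251.0·12.00 + 52.00·444.0) / 303.0 = 26100/303.0 = 86.14 mg/L.
Half-life 9.22 h → k = ln 2 / 9.22 = 0.07518 h⁻¹ = 1.804 d⁻¹.
Applying C = C₀e^(−kt): 86.14 × 0.9001 = 77.53 mg/L.

77.5 mg/L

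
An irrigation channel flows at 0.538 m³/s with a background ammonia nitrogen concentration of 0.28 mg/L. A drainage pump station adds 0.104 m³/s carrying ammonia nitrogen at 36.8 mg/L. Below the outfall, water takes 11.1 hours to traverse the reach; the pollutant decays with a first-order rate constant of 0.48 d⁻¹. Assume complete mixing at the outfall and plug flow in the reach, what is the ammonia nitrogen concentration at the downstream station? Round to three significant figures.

Mass balance: C = (0.5380·0.2800 + 0.1040·36.80) / 0.6420 = 3.978/0.6420 = 6.196 mg/L.
After decay, C = 6.196 × e^(−kt) = 6.196 × 0.8009 = 4.962 mg/L.

4.96 mg/L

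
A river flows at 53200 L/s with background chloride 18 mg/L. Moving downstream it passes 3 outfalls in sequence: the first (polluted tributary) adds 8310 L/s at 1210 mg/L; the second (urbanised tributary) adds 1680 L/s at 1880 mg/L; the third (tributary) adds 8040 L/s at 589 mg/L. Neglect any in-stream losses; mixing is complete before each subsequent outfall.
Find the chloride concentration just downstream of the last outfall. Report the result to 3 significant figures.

265 mg/L

Outfall 1: combined Q = 61510 L/s; C = (53200·18.00 + 8310·1210)/61510 = 179.0 mg/L.
Outfall 2: combined Q = 63190 L/s; C = (61510·179.0 + 1680·1880)/63190 = 224.3 mg/L.
Outfall 3: combined Q = 71230 L/s; C = (63190·224.3 + 8040·589.0)/71230 = 265.4 mg/L.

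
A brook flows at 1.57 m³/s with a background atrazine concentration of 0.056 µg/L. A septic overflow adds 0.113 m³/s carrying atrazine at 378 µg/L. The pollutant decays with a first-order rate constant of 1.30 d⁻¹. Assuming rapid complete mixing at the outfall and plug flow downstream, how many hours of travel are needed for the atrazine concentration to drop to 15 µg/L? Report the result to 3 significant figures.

9.75 h

Mixed concentration C = ΣQC/ΣQ = (1.570·0.05600 + 0.1130·378.0) / 1.683 = 42.80/1.683 = 25.43 µg/L.
25.43·exp(−k·t) = 15 → t = ln(25.43/15)/k = 35090 s = 9.747 h.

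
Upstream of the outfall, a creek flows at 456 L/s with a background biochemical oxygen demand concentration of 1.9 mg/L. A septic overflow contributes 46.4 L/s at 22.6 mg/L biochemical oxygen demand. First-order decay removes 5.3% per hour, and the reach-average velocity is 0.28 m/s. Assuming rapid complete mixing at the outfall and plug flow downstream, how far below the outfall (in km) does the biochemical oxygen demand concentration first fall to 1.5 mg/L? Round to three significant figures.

Flow-weighted average: C = (456.0·1.900 + 46.40·22.60) / 502.4 = 1915/502.4 = 3.812 mg/L.
5.3%/h lost → k = −ln(1 − 0.053) = 0.05446 h⁻¹.
Set 3.812·exp(−k·t) = 1.5 → t = ln(3.812/1.5)/k = 61650 s = 17.13 h.
Distance = v·t = 0.28·61650 = 17260 m = 17.26 km.

17.3 km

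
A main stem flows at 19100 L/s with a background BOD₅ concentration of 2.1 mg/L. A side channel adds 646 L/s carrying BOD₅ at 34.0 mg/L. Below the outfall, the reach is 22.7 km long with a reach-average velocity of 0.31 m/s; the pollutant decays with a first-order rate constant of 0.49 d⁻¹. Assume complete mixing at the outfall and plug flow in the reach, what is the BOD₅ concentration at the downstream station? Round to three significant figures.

2.08 mg/L

Mixed concentration C = ΣQC/ΣQ = (19100·2.100 + 646.0·34.00) / 19750 = 62070/19750 = 3.144 mg/L.
Travel time t = 22.7·1000 / 0.31 = 73230 s = 20.34 h.
Applying C = C₀e^(−kt): 3.144 × 0.6602 = 2.075 mg/L.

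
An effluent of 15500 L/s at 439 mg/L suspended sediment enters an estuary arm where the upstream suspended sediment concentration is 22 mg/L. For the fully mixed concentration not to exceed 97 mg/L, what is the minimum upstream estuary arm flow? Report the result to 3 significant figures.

Set C_mix = 97: (Q·22.00 + 15500·439.0) / (Q + 15500) = 97
→ Q = 15500·(439.0 − 97)/(97 − 22.00) = 70680 L/s.

70700 L/s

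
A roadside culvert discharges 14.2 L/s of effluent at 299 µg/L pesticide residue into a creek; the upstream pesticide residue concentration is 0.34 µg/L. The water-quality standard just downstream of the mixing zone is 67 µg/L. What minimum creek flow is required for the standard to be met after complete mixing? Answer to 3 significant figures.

Set C_mix = 67: (Q·0.3400 + 14.20·299.0) / (Q + 14.20) = 67
→ Q = 14.20·(299.0 − 67)/(67 − 0.3400) = 49.42 L/s.

49.4 L/s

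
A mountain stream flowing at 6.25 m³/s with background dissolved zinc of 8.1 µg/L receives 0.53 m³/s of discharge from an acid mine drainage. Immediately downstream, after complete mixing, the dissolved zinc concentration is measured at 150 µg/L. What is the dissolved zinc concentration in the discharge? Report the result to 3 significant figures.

Mass balance: 6.250·8.100 + 0.5300·Cₑ = 6.780·150.0
→ Cₑ = (6.780·150.0 − 6.250·8.100) / 0.5300 = 1823 µg/L.

1820 µg/L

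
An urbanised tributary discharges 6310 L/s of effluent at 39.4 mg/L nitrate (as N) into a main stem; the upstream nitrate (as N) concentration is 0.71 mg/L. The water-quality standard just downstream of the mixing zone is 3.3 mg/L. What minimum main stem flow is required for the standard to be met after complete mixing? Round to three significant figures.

Set C_mix = 3.3: (Q·0.7100 + 6310·39.40) / (Q + 6310) = 3.3
→ Q = 6310·(39.40 − 3.3)/(3.3 − 0.7100) = 87950 L/s.

88000 L/s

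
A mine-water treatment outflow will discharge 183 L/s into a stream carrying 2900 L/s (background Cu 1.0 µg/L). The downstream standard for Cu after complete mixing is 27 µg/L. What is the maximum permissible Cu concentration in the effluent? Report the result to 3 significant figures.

At the limit, (Qr·Cr + Qe·Cₑ)/(Qr + Qe) = 27:
Cₑ = (3083·27 − 2900·1.000) / 183.0 = 439.0 µg/L.

439 µg/L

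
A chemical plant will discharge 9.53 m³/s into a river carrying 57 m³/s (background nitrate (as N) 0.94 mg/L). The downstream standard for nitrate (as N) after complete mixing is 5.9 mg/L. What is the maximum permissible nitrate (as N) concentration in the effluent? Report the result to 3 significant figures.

35.6 mg/L

At the limit, (Qr·Cr + Qe·Cₑ)/(Qr + Qe) = 5.9:
Cₑ = (66.53·5.9 − 57.00·0.9400) / 9.530 = 35.57 mg/L.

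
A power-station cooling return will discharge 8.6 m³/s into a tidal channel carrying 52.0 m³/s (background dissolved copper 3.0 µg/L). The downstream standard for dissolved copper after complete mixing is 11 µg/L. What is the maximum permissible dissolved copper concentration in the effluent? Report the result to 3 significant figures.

At the limit, (Qr·Cr + Qe·Cₑ)/(Qr + Qe) = 11:
Cₑ = (60.60·11 − 52.00·3.000) / 8.600 = 59.37 µg/L.

59.4 µg/L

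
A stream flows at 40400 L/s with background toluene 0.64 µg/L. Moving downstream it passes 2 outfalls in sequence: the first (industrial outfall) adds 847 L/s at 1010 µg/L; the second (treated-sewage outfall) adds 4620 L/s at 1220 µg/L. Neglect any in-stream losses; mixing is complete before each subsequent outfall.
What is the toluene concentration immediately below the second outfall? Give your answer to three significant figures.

142 µg/L

After outfall 1: Q = 40400 + 847.0 = 41250 L/s; C = (40400·0.6400 + 847.0·1010)/41250 = 21.37 µg/L.
After outfall 2: Q = 41250 + 4620 = 45870 L/s; C = (41250·21.37 + 4620·1220)/45870 = 142.1 µg/L.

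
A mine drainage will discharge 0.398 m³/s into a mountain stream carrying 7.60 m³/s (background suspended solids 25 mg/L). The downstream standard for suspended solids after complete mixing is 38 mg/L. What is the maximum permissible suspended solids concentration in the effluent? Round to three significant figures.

286 mg/L

At the limit, (Qr·Cr + Qe·Cₑ)/(Qr + Qe) = 38:
Cₑ = (7.998·38 − 7.600·25.00) / 0.3980 = 286.2 mg/L.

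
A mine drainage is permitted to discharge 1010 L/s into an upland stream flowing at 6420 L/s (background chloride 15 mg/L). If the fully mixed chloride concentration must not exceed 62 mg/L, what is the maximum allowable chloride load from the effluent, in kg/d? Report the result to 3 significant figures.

31500 kg/d

Mass balance at the limit: 6420·15.00 + 1010·Cₑ = 7430·62 → Cₑ = 360.8 mg/L.
1010 L/s = 1.010 m³/s. Load = 1.010 m³/s × 360.8 g/m³ × 86 400 s/d = 31480 kg/d.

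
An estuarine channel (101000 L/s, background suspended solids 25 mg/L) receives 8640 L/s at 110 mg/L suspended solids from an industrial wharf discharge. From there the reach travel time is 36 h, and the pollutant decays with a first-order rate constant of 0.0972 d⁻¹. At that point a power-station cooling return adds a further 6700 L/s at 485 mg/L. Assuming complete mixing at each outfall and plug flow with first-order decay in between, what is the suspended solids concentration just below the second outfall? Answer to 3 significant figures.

After mixing, C = (101000·25.00 + 8640·110.0) / 109600 = 3475000/109600 = 31.70 mg/L; combined flow 109600 L/s.
Applying C = C₀e^(−kt): 31.70 × 0.8643 = 27.40 mg/L.
At the second outfall, C = (109600·27.40 + 6700·485.0) / (109600 + 6700) = 53.75 mg/L.

53.8 mg/L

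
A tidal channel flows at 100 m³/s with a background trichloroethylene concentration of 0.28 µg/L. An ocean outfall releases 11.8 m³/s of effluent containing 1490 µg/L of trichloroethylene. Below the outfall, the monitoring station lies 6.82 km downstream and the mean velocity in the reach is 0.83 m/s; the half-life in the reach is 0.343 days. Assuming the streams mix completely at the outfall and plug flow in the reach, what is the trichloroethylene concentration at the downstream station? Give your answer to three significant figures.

After mixing, C = (100.0·0.2800 + 11.80·1490) / 111.8 = 17610/111.8 = 157.5 µg/L.
Travel time t = 6.82·1000 / 0.83 = 8217 s = 2.282 h.
Half-life 0.343 d → k = ln 2 / 0.343 = 2.021 d⁻¹.
After decay, C = 157.5 × e^(−kt) = 157.5 × 0.8252 = 130.0 µg/L.

130 µg/L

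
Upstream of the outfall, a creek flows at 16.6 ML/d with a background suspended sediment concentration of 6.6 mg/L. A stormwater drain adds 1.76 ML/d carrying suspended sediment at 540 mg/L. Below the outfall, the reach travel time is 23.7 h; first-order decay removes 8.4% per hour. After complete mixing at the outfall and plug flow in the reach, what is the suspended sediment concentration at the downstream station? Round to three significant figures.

7.22 mg/L

Mixed concentration C = ΣQC/ΣQ = (16.60·6.600 + 1.760·540.0) / 18.36 = 1060/18.36 = 57.73 mg/L.
8.4%/h lost → k = −ln(1 − 0.084) = 0.08774 h⁻¹.
Decay over the reach: 57.73·exp(−kt) = 57.73·0.1250 = 7.217 mg/L.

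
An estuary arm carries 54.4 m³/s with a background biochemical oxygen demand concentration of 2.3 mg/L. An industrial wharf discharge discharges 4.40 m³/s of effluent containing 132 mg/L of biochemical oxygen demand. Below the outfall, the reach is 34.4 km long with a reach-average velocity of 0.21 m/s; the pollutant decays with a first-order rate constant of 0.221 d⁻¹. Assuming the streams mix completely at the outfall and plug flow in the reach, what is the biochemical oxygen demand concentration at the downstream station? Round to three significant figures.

7.90 mg/L

Mixed concentration C = ΣQC/ΣQ = (54.40·2.300 + 4.400·132.0) / 58.80 = 705.9/58.80 = 12.01 mg/L.
Travel time t = 34.4·1000 / 0.21 = 163800 s = 45.50 h.
Applying C = C₀e^(−kt): 12.01 × 0.6577 = 7.896 mg/L.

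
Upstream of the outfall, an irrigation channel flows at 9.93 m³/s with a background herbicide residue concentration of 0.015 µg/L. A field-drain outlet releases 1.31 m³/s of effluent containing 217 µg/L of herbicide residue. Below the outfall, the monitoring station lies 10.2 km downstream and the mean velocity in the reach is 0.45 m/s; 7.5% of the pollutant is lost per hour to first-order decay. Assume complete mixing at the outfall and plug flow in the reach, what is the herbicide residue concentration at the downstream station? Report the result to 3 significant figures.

Flow-weighted average: C = (9.930·0.01500 + 1.310·217.0) / 11.24 = 284.4/11.24 = 25.30 µg/L.
Travel time t = 10.2·1000 / 0.45 = 22670 s = 6.296 h.
7.5%/h lost → k = −ln(1 − 0.075) = 0.07796 h⁻¹.
Decay over the reach: 25.30·exp(−kt) = 25.30·0.6121 = 15.49 µg/L.

15.5 µg/L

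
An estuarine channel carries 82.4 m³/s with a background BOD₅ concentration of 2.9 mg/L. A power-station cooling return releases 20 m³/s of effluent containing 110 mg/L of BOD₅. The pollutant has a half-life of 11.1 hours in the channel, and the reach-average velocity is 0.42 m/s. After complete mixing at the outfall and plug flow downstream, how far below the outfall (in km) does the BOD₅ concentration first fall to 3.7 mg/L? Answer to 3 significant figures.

After mixing, C = (82.40·2.900 + 20.00·110.0) / 102.4 = 2439/102.4 = 23.82 mg/L.
Half-life 11.1 h → k = ln 2 / 11.1 = 0.06245 h⁻¹ = 1.499 d⁻¹.
Set 23.82·exp(−k·t) = 3.7 → t = ln(23.82/3.7)/k = 107400 s = 29.82 h.
Distance = v·t = 0.42·107400 = 45090 m = 45.09 km.

45.1 km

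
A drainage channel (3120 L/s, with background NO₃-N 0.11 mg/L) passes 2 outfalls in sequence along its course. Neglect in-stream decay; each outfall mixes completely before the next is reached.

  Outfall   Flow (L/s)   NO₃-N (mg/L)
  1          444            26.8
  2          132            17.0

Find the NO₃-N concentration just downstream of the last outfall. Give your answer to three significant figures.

After outfall 1: Q = 3120 + 444.0 = 3564 L/s; C = (3120·0.1100 + 444.0·26.80)/3564 = 3.435 mg/L.
After outfall 2: Q = 3564 + 132.0 = 3696 L/s; C = (3564·3.435 + 132.0·17.00)/3696 = 3.919 mg/L.

3.92 mg/L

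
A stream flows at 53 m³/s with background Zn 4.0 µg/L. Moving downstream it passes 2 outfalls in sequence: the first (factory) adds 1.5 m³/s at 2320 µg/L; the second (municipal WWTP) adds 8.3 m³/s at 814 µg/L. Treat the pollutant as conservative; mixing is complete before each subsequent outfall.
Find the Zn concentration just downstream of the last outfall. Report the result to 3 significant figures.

166 µg/L

After outfall 1: Q = 53.00 + 1.500 = 54.50 m³/s; C = (53.00·4.000 + 1.500·2320)/54.50 = 67.74 µg/L.
After outfall 2: Q = 54.50 + 8.300 = 62.80 m³/s; C = (54.50·67.74 + 8.300·814.0)/62.80 = 166.4 µg/L.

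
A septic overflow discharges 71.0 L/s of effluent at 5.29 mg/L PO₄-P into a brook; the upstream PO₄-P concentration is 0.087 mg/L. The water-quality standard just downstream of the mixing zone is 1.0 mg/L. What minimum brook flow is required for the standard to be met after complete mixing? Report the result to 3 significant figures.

334 L/s

Set C_mix = 1.0: (Q·0.08700 + 71.00·5.290) / (Q + 71.00) = 1.0
→ Q = 71.00·(5.290 − 1.0)/(1.0 − 0.08700) = 333.6 L/s.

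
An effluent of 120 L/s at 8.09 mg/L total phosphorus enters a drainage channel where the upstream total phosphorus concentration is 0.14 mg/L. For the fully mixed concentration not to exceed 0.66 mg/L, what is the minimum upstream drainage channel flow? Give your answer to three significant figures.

1710 L/s

Set C_mix = 0.66: (Q·0.1400 + 120.0·8.090) / (Q + 120.0) = 0.66
→ Q = 120.0·(8.090 − 0.66)/(0.66 − 0.1400) = 1715 L/s.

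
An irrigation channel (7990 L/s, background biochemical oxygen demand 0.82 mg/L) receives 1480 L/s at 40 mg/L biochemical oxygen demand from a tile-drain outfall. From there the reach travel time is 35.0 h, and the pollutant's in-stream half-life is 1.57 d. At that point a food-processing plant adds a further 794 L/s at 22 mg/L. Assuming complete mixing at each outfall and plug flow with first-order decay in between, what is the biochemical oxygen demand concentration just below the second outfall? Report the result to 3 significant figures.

Mass balance: C = (7990·0.8200 + 1480·40.00) / 9470 = 65750/9470 = 6.943 mg/L; combined flow 9470 L/s.
Half-life 1.57 d → k = ln 2 / 1.57 = 0.4415 d⁻¹.
After decay, C = 6.943 × e^(−kt) = 6.943 × 0.5253 = 3.647 mg/L.
Second outfall: C = (9470·3.647 + 794.0·22.00)/10260 = 5.067 mg/L.

5.07 mg/L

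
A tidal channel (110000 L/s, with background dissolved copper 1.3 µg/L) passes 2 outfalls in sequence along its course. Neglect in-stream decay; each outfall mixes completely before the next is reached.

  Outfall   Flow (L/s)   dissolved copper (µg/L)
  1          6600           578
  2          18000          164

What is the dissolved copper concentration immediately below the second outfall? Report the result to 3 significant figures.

Below outfall 1: Q → 116600 L/s, C = (110000·1.300 + 6600·578.0)/116600 = 33.94 µg/L.
Below outfall 2: Q → 134600 L/s, C = (116600·33.94 + 18000·164.0)/134600 = 51.34 µg/L.

51.3 µg/L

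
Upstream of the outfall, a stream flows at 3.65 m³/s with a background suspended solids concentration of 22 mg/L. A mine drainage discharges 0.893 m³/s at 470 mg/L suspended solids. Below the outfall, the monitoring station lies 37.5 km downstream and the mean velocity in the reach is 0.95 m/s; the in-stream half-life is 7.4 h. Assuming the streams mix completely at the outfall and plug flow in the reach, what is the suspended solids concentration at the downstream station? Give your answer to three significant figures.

After mixing, C = (3.650·22.00 + 0.8930·470.0) / 4.543 = 500.0/4.543 = 110.1 mg/L.
Travel time t = 37.5·1000 / 0.95 = 39470 s = 10.96 h.
Half-life 7.4 h → k = ln 2 / 7.4 = 0.09367 h⁻¹ = 2.248 d⁻¹.
After decay, C = 110.1 × e^(−kt) = 110.1 × 0.3581 = 39.41 mg/L.

39.4 mg/L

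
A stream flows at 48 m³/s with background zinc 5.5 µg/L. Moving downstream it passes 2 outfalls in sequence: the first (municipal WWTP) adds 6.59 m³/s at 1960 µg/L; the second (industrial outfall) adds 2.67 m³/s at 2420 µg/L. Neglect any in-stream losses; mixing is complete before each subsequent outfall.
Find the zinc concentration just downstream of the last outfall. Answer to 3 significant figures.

Outfall 1: combined Q = 54.59 m³/s; C = (48.00·5.500 + 6.590·1960)/54.59 = 241.4 µg/L.
Outfall 2: combined Q = 57.26 m³/s; C = (54.59·241.4 + 2.670·2420)/57.26 = 343.0 µg/L.

343 µg/L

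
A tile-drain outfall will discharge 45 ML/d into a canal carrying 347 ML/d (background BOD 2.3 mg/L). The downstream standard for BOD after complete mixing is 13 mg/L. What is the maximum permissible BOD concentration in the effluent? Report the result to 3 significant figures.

At the limit, (Qr·Cr + Qe·Cₑ)/(Qr + Qe) = 13:
Cₑ = (392.0·13 − 347.0·2.300) / 45.00 = 95.51 mg/L.

95.5 mg/L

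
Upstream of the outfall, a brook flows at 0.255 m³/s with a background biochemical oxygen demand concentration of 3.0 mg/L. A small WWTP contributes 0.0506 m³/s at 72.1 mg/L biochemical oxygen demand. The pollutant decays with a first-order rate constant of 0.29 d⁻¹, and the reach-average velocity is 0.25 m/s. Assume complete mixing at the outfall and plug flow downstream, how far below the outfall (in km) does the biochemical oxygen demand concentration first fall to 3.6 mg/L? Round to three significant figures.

Mixed concentration C = ΣQC/ΣQ = (0.2550·3.000 + 0.05060·72.10) / 0.3056 = 4.413/0.3056 = 14.44 mg/L.
Set 14.44·exp(−k·t) = 3.6 → t = ln(14.44/3.6)/k = 413900 s = 115.0 h.
Distance = v·t = 0.25·413900 = 103500 m = 103.5 km.

103 km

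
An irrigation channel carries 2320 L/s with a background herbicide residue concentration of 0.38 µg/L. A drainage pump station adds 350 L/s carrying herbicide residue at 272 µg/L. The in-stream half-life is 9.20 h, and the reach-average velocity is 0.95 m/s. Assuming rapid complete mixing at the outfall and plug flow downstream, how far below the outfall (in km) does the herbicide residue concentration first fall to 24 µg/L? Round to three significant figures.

Flow-weighted average: C = (2320·0.3800 + 350.0·272.0) / 2670 = 96080/2670 = 35.99 µg/L.
Half-life 9.20 h → k = ln 2 / 9.20 = 0.07534 h⁻¹ = 1.808 d⁻¹.
Set 35.99·exp(−k·t) = 24 → t = ln(35.99/24)/k = 19350 s = 5.376 h.
Distance = v·t = 0.95·19350 = 18390 m = 18.39 km.

18.4 km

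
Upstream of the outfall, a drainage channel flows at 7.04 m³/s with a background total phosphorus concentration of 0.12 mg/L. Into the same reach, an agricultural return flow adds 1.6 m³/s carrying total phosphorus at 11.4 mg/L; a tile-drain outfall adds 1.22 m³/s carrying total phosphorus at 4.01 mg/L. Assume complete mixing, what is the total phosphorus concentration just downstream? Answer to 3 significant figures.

Mixed concentration C = ΣQC/ΣQ = (7.040·0.1200 + 1.600·11.40 + 1.220·4.010) / 9.860 = 23.98/9.860 = 2.432 mg/L.

2.43 mg/L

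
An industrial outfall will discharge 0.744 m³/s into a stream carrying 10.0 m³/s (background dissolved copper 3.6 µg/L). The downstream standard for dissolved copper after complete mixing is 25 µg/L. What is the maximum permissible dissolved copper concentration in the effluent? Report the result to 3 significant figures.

313 µg/L

At the limit, (Qr·Cr + Qe·Cₑ)/(Qr + Qe) = 25:
Cₑ = (10.74·25 − 10.00·3.600) / 0.7440 = 312.6 µg/L.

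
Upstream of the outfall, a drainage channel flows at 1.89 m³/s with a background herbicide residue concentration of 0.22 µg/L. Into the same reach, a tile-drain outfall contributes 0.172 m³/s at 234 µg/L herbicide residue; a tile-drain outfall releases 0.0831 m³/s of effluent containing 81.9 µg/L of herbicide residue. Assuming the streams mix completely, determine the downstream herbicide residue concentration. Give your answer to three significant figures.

22.1 µg/L

Mixed concentration C = ΣQC/ΣQ = (1.890·0.2200 + 0.1720·234.0 + 0.08310·81.90) / 2.145 = 47.47/2.145 = 22.13 µg/L.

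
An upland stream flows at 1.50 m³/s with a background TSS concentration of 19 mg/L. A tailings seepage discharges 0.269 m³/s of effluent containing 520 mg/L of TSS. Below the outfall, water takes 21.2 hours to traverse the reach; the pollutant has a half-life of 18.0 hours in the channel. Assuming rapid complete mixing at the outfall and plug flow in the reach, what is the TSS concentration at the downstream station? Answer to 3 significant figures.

Mixed concentration C = ΣQC/ΣQ = (1.500·19.00 + 0.2690·520.0) / 1.769 = 168.4/1.769 = 95.18 mg/L.
Half-life 18.0 h → k = ln 2 / 18.0 = 0.03851 h⁻¹ = 0.9242 d⁻¹.
Applying C = C₀e^(−kt): 95.18 × 0.4420 = 42.07 mg/L.

42.1 mg/L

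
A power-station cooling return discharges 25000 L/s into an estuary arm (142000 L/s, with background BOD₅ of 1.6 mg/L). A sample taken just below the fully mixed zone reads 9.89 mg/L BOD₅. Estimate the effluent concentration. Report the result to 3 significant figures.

Mass balance: 142000·1.600 + 25000·Cₑ = 167000·9.890
→ Cₑ = (167000·9.890 − 142000·1.600) / 25000 = 56.98 mg/L.

57.0 mg/L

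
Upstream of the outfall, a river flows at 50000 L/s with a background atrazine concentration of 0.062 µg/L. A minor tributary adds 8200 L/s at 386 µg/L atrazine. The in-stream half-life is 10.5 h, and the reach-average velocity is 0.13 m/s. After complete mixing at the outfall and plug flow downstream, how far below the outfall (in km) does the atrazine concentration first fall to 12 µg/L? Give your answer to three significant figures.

Conservation of mass: C = (50000·0.06200 + 8200·386.0) / 58200 = 3168000/58200 = 54.44 µg/L.
Half-life 10.5 h → k = ln 2 / 10.5 = 0.06601 h⁻¹ = 1.584 d⁻¹.
Set 54.44·exp(−k·t) = 12 → t = ln(54.44/12)/k = 82460 s = 22.91 h.
Distance = v·t = 0.13·82460 = 10720 m = 10.72 km.

10.7 km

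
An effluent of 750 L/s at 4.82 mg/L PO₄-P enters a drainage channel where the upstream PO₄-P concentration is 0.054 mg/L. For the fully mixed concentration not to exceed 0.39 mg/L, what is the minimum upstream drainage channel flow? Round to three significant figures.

9890 L/s

Set C_mix = 0.39: (Q·0.05400 + 750.0·4.820) / (Q + 750.0) = 0.39
→ Q = 750.0·(4.820 − 0.39)/(0.39 − 0.05400) = 9888 L/s.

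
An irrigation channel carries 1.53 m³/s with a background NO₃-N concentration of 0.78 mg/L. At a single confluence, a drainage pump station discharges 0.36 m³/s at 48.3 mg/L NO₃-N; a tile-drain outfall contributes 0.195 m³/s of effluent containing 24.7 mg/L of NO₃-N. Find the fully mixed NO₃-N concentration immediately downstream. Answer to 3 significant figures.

11.2 mg/L

Flow-weighted average: C = (1.530·0.7800 + 0.3600·48.30 + 0.1950·24.70) / 2.085 = 23.40/2.085 = 11.22 mg/L.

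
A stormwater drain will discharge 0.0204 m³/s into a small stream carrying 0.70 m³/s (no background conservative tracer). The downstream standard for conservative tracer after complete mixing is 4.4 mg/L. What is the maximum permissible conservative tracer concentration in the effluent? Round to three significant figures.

155 mg/L

At the limit, (Qr·Cr + Qe·Cₑ)/(Qr + Qe) = 4.4:
Cₑ = (0.7204·4.4 − 0.7000·0) / 0.02040 = 155.4 mg/L.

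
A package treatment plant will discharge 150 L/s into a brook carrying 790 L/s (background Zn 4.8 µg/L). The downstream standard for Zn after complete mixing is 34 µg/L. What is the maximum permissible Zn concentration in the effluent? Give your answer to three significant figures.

At the limit, (Qr·Cr + Qe·Cₑ)/(Qr + Qe) = 34:
Cₑ = (940.0·34 − 790.0·4.800) / 150.0 = 187.8 µg/L.

188 µg/L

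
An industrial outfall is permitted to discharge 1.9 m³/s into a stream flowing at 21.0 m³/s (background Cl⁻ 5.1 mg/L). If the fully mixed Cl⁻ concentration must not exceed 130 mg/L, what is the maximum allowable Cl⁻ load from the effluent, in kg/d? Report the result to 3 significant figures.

Mass balance at the limit: 21.00·5.100 + 1.900·Cₑ = 22.90·130 → Cₑ = 1510 mg/L.
Load = 1.900 m³/s × 1510 g/m³ × 86 400 s/d = 248000 kg/d.

248000 kg/d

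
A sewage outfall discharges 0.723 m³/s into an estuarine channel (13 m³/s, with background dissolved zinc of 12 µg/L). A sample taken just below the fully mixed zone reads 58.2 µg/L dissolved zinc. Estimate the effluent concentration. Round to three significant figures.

Mass balance: 13.00·12.00 + 0.7230·Cₑ = 13.72·58.20
→ Cₑ = (13.72·58.20 − 13.00·12.00) / 0.7230 = 888.9 µg/L.

889 µg/L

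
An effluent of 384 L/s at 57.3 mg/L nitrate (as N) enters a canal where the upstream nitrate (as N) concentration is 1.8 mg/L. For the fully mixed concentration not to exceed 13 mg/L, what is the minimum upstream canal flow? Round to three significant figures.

Set C_mix = 13: (Q·1.800 + 384.0·57.30) / (Q + 384.0) = 13
→ Q = 384.0·(57.30 − 13)/(13 − 1.800) = 1519 L/s.

1520 L/s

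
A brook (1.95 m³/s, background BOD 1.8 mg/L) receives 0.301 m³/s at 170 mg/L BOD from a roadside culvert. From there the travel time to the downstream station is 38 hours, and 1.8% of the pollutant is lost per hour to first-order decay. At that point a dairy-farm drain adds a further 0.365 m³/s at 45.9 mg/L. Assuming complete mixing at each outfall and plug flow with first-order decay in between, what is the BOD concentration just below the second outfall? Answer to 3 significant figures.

Conservation of mass: C = (1.950·1.800 + 0.3010·170.0) / 2.251 = 54.68/2.251 = 24.29 mg/L; combined flow 2.251 m³/s.
1.8%/h lost → k = −ln(1 − 0.018) = 0.01816 h⁻¹.
Decay over the reach: 24.29·exp(−kt) = 24.29·0.5015 = 12.18 mg/L.
Second outfall: C = (2.251·12.18 + 0.3650·45.90)/2.616 = 16.89 mg/L.

16.9 mg/L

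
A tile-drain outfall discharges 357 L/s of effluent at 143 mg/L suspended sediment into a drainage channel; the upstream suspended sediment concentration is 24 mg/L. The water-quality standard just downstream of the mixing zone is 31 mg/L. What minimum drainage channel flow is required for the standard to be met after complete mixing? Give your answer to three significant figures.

Set C_mix = 31: (Q·24.00 + 357.0·143.0) / (Q + 357.0) = 31
→ Q = 357.0·(143.0 − 31)/(31 − 24.00) = 5712 L/s.

5710 L/s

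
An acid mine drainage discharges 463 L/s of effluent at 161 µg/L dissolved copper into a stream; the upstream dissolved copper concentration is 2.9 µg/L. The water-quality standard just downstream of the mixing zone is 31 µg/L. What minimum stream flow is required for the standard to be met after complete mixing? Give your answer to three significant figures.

Set C_mix = 31: (Q·2.900 + 463.0·161.0) / (Q + 463.0) = 31
→ Q = 463.0·(161.0 − 31)/(31 − 2.900) = 2142 L/s.

2140 L/s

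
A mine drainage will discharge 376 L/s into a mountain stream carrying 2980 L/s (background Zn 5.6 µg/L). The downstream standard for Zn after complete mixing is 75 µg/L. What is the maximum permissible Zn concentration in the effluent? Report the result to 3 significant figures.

625 µg/L

At the limit, (Qr·Cr + Qe·Cₑ)/(Qr + Qe) = 75:
Cₑ = (3356·75 − 2980·5.600) / 376.0 = 625.0 µg/L.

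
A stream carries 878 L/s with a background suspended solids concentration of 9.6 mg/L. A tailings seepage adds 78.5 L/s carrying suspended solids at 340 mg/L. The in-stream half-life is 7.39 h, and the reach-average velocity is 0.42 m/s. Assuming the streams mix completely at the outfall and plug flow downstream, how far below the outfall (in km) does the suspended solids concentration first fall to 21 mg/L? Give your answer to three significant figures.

Mass balance: C = (878.0·9.600 + 78.50·340.0) / 956.5 = 35120/956.5 = 36.72 mg/L.
Half-life 7.39 h → k = ln 2 / 7.39 = 0.09380 h⁻¹ = 2.251 d⁻¹.
Set 36.72·exp(−k·t) = 21 → t = ln(36.72/21)/k = 21440 s = 5.956 h.
Distance = v·t = 0.42·21440 = 9006 m = 9.006 km.

9.01 km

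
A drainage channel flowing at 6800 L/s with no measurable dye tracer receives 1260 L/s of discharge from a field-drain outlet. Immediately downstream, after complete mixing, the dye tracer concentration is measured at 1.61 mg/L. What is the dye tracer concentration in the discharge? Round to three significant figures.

10.3 mg/L

Mass balance: 6800·0 + 1260·Cₑ = 8060·1.610
→ Cₑ = (8060·1.610 − 6800·0) / 1260 = 10.30 mg/L.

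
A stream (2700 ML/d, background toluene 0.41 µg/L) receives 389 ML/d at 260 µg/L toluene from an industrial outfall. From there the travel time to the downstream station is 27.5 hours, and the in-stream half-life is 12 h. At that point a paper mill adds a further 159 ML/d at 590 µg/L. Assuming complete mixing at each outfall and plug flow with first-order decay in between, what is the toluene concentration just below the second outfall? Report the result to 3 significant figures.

After mixing, C = (2700·0.4100 + 389.0·260.0) / 3089 = 102200/3089 = 33.10 µg/L; combined flow 3089 ML/d.
Half-life 12 h → k = ln 2 / 12 = 0.05776 h⁻¹ = 1.386 d⁻¹.
First-order decay: C = 33.10·exp(−k·t) = 33.10·0.2042 = 6.760 µg/L.
At the second outfall, C = (3089·6.760 + 159.0·590.0) / (3089 + 159.0) = 35.31 µg/L.

35.3 µg/L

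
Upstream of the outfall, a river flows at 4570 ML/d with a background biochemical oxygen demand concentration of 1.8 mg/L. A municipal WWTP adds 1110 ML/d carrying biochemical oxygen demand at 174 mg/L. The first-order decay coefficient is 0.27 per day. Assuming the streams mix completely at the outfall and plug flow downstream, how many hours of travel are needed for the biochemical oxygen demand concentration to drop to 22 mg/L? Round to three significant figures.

42.4 h

Mass balance: C = (4570·1.800 + 1110·174.0) / 5680 = 201400/5680 = 35.45 mg/L.
35.45·exp(−k·t) = 22 → t = ln(35.45/22)/k = 152700 s = 42.41 h.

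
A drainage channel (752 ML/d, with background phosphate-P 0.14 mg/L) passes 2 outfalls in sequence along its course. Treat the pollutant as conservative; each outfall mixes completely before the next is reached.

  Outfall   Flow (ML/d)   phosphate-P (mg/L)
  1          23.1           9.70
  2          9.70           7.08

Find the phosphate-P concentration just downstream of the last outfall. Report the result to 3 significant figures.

Below outfall 1: Q → 775.1 ML/d, C = (752.0·0.1400 + 23.10·9.700)/775.1 = 0.4249 mg/L.
Below outfall 2: Q → 784.8 ML/d, C = (775.1·0.4249 + 9.700·7.080)/784.8 = 0.5072 mg/L.

0.507 mg/L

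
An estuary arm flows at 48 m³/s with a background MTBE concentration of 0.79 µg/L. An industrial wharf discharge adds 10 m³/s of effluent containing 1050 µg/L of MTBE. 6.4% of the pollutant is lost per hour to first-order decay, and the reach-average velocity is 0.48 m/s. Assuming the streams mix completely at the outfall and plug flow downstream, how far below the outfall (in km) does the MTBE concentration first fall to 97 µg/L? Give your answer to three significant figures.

16.4 km

Mass balance: C = (48.00·0.7900 + 10.00·1050) / 58.00 = 10540/58.00 = 181.7 µg/L.
6.4%/h lost → k = −ln(1 − 0.064) = 0.06614 h⁻¹.
Set 181.7·exp(−k·t) = 97 → t = ln(181.7/97)/k = 34160 s = 9.489 h.
Distance = v·t = 0.48·34160 = 16400 m = 16.40 km.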